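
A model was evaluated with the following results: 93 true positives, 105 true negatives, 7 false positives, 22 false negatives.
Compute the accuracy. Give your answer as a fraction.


Accuracy = (TP + TN) / (TP + TN + FP + FN) = (93 + 105) / 227 = 198/227.

198/227


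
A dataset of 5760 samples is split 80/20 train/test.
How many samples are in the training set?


Test set = 5760 * 20% = 1152. Training set = 5760 - 1152 = 4608.

4608


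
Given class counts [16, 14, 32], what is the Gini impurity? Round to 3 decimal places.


Total = 62. Proportions: 16/62, 14/62, 32/62. sum(p_i^2) = 0.3840. Gini = 1 - 0.3840 = 0.6160, which rounds to 0.616.

0.616


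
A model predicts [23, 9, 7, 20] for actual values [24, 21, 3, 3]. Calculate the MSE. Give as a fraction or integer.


MSE = (1/4) * ((24-23)^2=1 + (21-9)^2=144 + (3-7)^2=16 + (3-20)^2=289). Sum = 450. MSE = 225/2.

225/2


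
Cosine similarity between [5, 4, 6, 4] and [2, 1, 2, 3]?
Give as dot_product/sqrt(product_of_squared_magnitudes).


dot = 38. |a|^2 = 93, |b|^2 = 18. cos = 38/sqrt(1674).

38/sqrt(1674)


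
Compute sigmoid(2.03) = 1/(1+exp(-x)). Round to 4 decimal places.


sigma(2.03) = 1/(1+e^(-2.03)) = 1/(1+0.131336) = 1/1.131336 = 0.8839.

0.8839


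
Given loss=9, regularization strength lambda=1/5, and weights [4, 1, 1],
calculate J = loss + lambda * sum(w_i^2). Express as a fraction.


L2 sq norm = sum(w^2) = 18. J = 9 + 1/5 * 18 = 63/5.

63/5


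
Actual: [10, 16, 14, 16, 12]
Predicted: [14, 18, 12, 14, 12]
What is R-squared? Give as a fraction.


Mean(y) = 68/5. SS_res = 28. SS_tot = 136/5. R^2 = 1 - 28/(136/5) = -1/34.

-1/34


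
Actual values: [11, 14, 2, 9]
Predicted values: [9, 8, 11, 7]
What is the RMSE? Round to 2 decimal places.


MSE = 31.2500. RMSE = sqrt(31.2500) = 5.59.

5.59


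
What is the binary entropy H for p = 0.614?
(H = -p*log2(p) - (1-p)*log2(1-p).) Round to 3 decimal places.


H = -0.614*log2(0.614) - 0.386*log2(0.386) = 0.962.

0.962


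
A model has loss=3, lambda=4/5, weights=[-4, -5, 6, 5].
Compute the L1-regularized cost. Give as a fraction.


L1 norm = sum(|w|) = 20. J = 3 + 4/5 * 20 = 19.

19


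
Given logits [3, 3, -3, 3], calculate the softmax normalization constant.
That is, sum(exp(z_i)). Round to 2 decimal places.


Denom = e^3=20.0855 + e^3=20.0855 + e^-3=0.0498 + e^3=20.0855. Sum = 60.3063, which rounds to 60.31.

60.31


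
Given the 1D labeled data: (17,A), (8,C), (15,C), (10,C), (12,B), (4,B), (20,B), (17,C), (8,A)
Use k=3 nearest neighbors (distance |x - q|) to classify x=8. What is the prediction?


Distances: |17-8|=9, |8-8|=0, |15-8|=7, |10-8|=2, |12-8|=4, |4-8|=4, |20-8|=12, |17-8|=9, |8-8|=0. 3 nearest: (8,A), (8,C), (10,C). Counts: {'A': 1, 'C': 2}. Majority class: C.

C


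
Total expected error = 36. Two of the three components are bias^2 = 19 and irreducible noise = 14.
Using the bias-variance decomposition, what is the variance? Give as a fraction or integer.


Total error = bias^2 + variance + irreducible noise. So variance = 36 - 19 - 14 = 3.

3


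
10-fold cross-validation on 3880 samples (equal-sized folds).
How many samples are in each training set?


Each validation fold has 3880/10 = 388 samples. Training set = 3880 - 388 = 3492.

3492


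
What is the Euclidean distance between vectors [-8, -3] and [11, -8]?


d = sqrt(sum of squared differences). (-8-11)^2=361, (-3--8)^2=25. Sum = 386.

sqrt(386)


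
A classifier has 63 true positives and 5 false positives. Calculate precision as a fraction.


Precision = TP / (TP + FP) = 63 / 68 = 63/68.

63/68


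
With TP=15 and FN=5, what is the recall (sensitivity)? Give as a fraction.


Recall = TP / (TP + FN) = 15 / 20 = 3/4.

3/4


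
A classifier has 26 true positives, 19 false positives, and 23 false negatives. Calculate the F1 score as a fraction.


Precision = 26/45 = 26/45. Recall = 26/49 = 26/49. F1 = 2*P*R/(P+R) = 26/47.

26/47


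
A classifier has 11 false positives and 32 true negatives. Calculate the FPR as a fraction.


FPR = FP / (FP + TN) = 11 / 43 = 11/43.

11/43


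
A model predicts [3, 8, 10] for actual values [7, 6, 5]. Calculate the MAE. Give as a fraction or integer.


MAE = (1/3) * (|7-3|=4 + |6-8|=2 + |5-10|=5). Sum = 11. MAE = 11/3.

11/3


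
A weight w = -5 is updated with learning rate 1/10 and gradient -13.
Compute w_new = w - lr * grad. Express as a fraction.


w_new = -5 - 1/10 * -13 = -5 - -13/10 = -37/10.

-37/10


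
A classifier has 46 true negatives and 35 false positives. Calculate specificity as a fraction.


Specificity = TN / (TN + FP) = 46 / 81 = 46/81.

46/81


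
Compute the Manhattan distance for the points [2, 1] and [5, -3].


d = sum of absolute differences: |2-5|=3 + |1--3|=4 = 7.

7


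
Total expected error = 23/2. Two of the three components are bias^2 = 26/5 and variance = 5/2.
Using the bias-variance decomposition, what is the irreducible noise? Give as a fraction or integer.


Total error = bias^2 + variance + irreducible noise. So irreducible noise = 23/2 - 26/5 - 5/2 = 19/5.

19/5


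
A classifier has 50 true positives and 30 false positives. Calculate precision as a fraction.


Precision = TP / (TP + FP) = 50 / 80 = 5/8.

5/8


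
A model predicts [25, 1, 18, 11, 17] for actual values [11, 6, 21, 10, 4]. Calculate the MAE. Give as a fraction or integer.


MAE = (1/5) * (|11-25|=14 + |6-1|=5 + |21-18|=3 + |10-11|=1 + |4-17|=13). Sum = 36. MAE = 36/5.

36/5


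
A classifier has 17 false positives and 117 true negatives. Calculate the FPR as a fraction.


FPR = FP / (FP + TN) = 17 / 134 = 17/134.

17/134


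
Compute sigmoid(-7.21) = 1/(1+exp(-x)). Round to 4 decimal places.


sigma(-7.21) = 1/(1+e^(7.21)) = 1/(1+1352.892267) = 1/1353.892267 = 0.0007.

0.0007


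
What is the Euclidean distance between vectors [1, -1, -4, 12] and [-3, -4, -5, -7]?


d = sqrt(sum of squared differences). (1--3)^2=16, (-1--4)^2=9, (-4--5)^2=1, (12--7)^2=361. Sum = 387.

sqrt(387)


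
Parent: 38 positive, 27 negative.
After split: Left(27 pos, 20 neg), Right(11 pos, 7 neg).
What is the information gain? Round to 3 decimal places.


H(parent) = 0.9792. H(left) = 0.9839, H(right) = 0.9641. Weighted = (47/65)*0.9839 + (18/65)*0.9641 = 0.9784. IG = 0.9792 - 0.9784 = 0.0008, which rounds to 0.001.

0.001


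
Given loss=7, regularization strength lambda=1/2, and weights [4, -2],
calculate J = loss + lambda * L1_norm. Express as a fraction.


L1 norm = sum(|w|) = 6. J = 7 + 1/2 * 6 = 10.

10


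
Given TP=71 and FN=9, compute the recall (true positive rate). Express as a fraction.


Recall = TP / (TP + FN) = 71 / 80 = 71/80.

71/80


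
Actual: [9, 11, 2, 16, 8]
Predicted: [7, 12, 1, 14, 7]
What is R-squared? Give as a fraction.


Mean(y) = 46/5. SS_res = 11. SS_tot = 514/5. R^2 = 1 - 11/(514/5) = 459/514.

459/514


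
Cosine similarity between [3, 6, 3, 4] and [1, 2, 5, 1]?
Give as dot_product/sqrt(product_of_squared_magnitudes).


dot = 34. |a|^2 = 70, |b|^2 = 31. cos = 34/sqrt(2170).

34/sqrt(2170)


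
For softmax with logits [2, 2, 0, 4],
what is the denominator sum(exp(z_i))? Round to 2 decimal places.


Denom = e^2=7.3891 + e^2=7.3891 + e^0=1.0000 + e^4=54.5982. Sum = 70.3764, which rounds to 70.38.

70.38


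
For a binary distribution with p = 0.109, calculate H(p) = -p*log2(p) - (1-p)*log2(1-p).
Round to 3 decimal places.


H = -0.109*log2(0.109) - 0.891*log2(0.891) = 0.497.

0.497


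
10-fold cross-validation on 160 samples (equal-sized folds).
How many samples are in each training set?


Each validation fold has 160/10 = 16 samples. Training set = 160 - 16 = 144.

144


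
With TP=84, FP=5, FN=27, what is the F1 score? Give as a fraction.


Precision = 84/89 = 84/89. Recall = 84/111 = 28/37. F1 = 2*P*R/(P+R) = 21/25.

21/25


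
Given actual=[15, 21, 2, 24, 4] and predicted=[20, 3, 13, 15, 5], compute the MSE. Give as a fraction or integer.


MSE = (1/5) * ((15-20)^2=25 + (21-3)^2=324 + (2-13)^2=121 + (24-15)^2=81 + (4-5)^2=1). Sum = 552. MSE = 552/5.

552/5


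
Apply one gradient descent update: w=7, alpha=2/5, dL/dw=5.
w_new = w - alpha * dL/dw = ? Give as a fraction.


w_new = 7 - 2/5 * 5 = 7 - 2 = 5.

5


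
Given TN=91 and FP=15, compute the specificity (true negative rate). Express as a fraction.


Specificity = TN / (TN + FP) = 91 / 106 = 91/106.

91/106


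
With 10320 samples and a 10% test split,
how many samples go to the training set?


Test set = 10320 * 10% = 1032. Training set = 10320 - 1032 = 9288.

9288


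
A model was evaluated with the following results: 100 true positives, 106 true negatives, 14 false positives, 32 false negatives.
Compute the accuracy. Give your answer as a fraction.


Accuracy = (TP + TN) / (TP + TN + FP + FN) = (100 + 106) / 252 = 103/126.

103/126


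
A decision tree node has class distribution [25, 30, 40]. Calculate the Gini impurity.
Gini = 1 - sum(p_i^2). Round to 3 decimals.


Total = 95. Proportions: 25/95, 30/95, 40/95. sum(p_i^2) = 0.3463. Gini = 1 - 0.3463 = 0.6537, which rounds to 0.654.

0.654


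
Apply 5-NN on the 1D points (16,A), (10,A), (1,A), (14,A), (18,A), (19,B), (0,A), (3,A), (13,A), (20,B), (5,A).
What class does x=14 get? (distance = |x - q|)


Distances: |16-14|=2, |10-14|=4, |1-14|=13, |14-14|=0, |18-14|=4, |19-14|=5, |0-14|=14, |3-14|=11, |13-14|=1, |20-14|=6, |5-14|=9. 5 nearest: (14,A), (13,A), (16,A), (10,A), (18,A). Counts: {'A': 5}. Majority class: A.

A


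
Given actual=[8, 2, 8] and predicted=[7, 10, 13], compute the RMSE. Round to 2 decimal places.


MSE = 30.0000. RMSE = sqrt(30.0000) = 5.48.

5.48


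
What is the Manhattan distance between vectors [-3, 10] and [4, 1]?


d = sum of absolute differences: |-3-4|=7 + |10-1|=9 = 16.

16


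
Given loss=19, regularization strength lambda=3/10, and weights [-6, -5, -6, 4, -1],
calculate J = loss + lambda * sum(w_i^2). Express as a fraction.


L2 sq norm = sum(w^2) = 114. J = 19 + 3/10 * 114 = 266/5.

266/5


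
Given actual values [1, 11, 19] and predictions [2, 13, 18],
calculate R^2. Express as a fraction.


Mean(y) = 31/3. SS_res = 6. SS_tot = 488/3. R^2 = 1 - 6/(488/3) = 235/244.

235/244


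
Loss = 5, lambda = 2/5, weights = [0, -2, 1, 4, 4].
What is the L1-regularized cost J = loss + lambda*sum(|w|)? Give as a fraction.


L1 norm = sum(|w|) = 11. J = 5 + 2/5 * 11 = 47/5.

47/5


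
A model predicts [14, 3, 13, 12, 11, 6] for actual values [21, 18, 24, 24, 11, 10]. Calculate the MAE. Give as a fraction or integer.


MAE = (1/6) * (|21-14|=7 + |18-3|=15 + |24-13|=11 + |24-12|=12 + |11-11|=0 + |10-6|=4). Sum = 49. MAE = 49/6.

49/6


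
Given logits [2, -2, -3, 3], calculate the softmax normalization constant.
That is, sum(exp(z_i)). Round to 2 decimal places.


Denom = e^2=7.3891 + e^-2=0.1353 + e^-3=0.0498 + e^3=20.0855. Sum = 27.6597, which rounds to 27.66.

27.66


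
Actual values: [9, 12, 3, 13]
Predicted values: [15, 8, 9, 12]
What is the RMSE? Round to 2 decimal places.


MSE = 22.2500. RMSE = sqrt(22.2500) = 4.72.

4.72


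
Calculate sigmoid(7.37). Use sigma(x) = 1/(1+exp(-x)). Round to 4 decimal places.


sigma(7.37) = 1/(1+e^(-7.37)) = 1/(1+0.000630) = 1/1.000630 = 0.9994.

0.9994


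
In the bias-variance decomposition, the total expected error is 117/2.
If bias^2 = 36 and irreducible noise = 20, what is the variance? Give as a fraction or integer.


Total error = bias^2 + variance + irreducible noise. So variance = 117/2 - 36 - 20 = 5/2.

5/2


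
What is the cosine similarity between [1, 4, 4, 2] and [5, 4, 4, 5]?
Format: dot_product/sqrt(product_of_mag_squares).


dot = 47. |a|^2 = 37, |b|^2 = 82. cos = 47/sqrt(3034).

47/sqrt(3034)


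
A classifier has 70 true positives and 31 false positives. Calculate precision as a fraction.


Precision = TP / (TP + FP) = 70 / 101 = 70/101.

70/101


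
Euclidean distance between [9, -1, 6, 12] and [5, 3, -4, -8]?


d = sqrt(sum of squared differences). (9-5)^2=16, (-1-3)^2=16, (6--4)^2=100, (12--8)^2=400. Sum = 532.

sqrt(532)


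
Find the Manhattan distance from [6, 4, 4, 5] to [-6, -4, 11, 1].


d = sum of absolute differences: |6--6|=12 + |4--4|=8 + |4-11|=7 + |5-1|=4 = 31.

31


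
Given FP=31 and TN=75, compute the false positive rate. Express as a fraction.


FPR = FP / (FP + TN) = 31 / 106 = 31/106.

31/106


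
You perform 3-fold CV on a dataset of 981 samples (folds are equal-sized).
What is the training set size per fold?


Each validation fold has 981/3 = 327 samples. Training set = 981 - 327 = 654.

654


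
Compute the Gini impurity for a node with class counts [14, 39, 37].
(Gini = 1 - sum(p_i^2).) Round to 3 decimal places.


Total = 90. Proportions: 14/90, 39/90, 37/90. sum(p_i^2) = 0.3810. Gini = 1 - 0.3810 = 0.6190, which rounds to 0.619.

0.619


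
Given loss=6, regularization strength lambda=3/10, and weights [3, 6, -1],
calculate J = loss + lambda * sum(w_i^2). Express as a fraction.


L2 sq norm = sum(w^2) = 46. J = 6 + 3/10 * 46 = 99/5.

99/5


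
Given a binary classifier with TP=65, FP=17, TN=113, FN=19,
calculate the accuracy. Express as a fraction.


Accuracy = (TP + TN) / (TP + TN + FP + FN) = (65 + 113) / 214 = 89/107.

89/107


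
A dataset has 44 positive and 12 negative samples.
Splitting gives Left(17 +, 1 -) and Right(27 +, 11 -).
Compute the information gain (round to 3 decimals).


H(parent) = 0.7496. H(left) = 0.3095, H(right) = 0.8680. Weighted = (18/56)*0.3095 + (38/56)*0.8680 = 0.6885. IG = 0.7496 - 0.6885 = 0.0611, which rounds to 0.061.

0.061


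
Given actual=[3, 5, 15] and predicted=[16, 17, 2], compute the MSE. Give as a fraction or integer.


MSE = (1/3) * ((3-16)^2=169 + (5-17)^2=144 + (15-2)^2=169). Sum = 482. MSE = 482/3.

482/3


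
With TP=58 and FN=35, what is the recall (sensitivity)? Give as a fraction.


Recall = TP / (TP + FN) = 58 / 93 = 58/93.

58/93


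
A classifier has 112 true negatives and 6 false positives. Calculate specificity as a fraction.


Specificity = TN / (TN + FP) = 112 / 118 = 56/59.

56/59


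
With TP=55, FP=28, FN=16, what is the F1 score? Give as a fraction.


Precision = 55/83 = 55/83. Recall = 55/71 = 55/71. F1 = 2*P*R/(P+R) = 5/7.

5/7


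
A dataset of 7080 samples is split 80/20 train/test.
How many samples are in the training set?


Test set = 7080 * 20% = 1416. Training set = 7080 - 1416 = 5664.

5664


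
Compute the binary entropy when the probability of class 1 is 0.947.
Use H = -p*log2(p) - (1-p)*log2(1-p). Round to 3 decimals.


H = -0.947*log2(0.947) - 0.053*log2(0.053) = 0.299.

0.299


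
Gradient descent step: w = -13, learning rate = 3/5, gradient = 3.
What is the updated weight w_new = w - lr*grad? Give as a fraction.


w_new = -13 - 3/5 * 3 = -13 - 9/5 = -74/5.

-74/5


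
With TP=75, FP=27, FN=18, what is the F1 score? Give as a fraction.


Precision = 75/102 = 25/34. Recall = 75/93 = 25/31. F1 = 2*P*R/(P+R) = 10/13.

10/13


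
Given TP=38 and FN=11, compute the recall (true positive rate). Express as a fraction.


Recall = TP / (TP + FN) = 38 / 49 = 38/49.

38/49


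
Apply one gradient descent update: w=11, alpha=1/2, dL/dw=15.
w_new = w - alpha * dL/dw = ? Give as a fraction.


w_new = 11 - 1/2 * 15 = 11 - 15/2 = 7/2.

7/2


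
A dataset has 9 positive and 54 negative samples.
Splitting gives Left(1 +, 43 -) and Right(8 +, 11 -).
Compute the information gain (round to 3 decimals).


H(parent) = 0.5917. H(left) = 0.1565, H(right) = 0.9819. Weighted = (44/63)*0.1565 + (19/63)*0.9819 = 0.4054. IG = 0.5917 - 0.4054 = 0.1863, which rounds to 0.186.

0.186


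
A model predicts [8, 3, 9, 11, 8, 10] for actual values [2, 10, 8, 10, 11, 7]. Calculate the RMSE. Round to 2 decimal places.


MSE = 17.5000. RMSE = sqrt(17.5000) = 4.18.

4.18


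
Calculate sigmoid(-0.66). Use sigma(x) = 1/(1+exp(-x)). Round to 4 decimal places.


sigma(-0.66) = 1/(1+e^(0.66)) = 1/(1+1.934792) = 1/2.934792 = 0.3407.

0.3407


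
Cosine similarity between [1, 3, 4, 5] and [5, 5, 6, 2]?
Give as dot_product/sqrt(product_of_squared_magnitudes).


dot = 54. |a|^2 = 51, |b|^2 = 90. cos = 54/sqrt(4590).

54/sqrt(4590)


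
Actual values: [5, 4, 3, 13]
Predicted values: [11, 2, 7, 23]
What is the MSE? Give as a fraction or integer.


MSE = (1/4) * ((5-11)^2=36 + (4-2)^2=4 + (3-7)^2=16 + (13-23)^2=100). Sum = 156. MSE = 39.

39


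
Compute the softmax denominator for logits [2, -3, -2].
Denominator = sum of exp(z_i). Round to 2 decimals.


Denom = e^2=7.3891 + e^-3=0.0498 + e^-2=0.1353. Sum = 7.5742, which rounds to 7.57.

7.57


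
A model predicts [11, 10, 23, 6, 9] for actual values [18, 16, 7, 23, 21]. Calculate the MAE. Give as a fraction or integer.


MAE = (1/5) * (|18-11|=7 + |16-10|=6 + |7-23|=16 + |23-6|=17 + |21-9|=12). Sum = 58. MAE = 58/5.

58/5


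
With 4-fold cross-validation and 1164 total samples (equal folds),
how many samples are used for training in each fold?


Each validation fold has 1164/4 = 291 samples. Training set = 1164 - 291 = 873.

873


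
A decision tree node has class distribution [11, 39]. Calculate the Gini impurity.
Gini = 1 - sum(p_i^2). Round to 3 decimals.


Total = 50. Proportions: 11/50, 39/50. sum(p_i^2) = 0.6568. Gini = 1 - 0.6568 = 0.3432, which rounds to 0.343.

0.343


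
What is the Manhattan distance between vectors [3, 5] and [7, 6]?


d = sum of absolute differences: |3-7|=4 + |5-6|=1 = 5.

5


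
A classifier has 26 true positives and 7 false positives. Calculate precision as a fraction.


Precision = TP / (TP + FP) = 26 / 33 = 26/33.

26/33


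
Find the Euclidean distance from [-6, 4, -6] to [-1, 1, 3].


d = sqrt(sum of squared differences). (-6--1)^2=25, (4-1)^2=9, (-6-3)^2=81. Sum = 115.

sqrt(115)


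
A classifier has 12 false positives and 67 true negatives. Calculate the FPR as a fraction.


FPR = FP / (FP + TN) = 12 / 79 = 12/79.

12/79


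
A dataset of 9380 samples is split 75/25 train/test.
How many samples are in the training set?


Test set = 9380 * 25% = 2345. Training set = 9380 - 2345 = 7035.

7035


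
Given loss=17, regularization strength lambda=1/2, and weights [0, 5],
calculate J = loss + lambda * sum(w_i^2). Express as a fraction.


L2 sq norm = sum(w^2) = 25. J = 17 + 1/2 * 25 = 59/2.

59/2


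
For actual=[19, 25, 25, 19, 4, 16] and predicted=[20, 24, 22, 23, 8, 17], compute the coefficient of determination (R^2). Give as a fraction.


Mean(y) = 18. SS_res = 44. SS_tot = 300. R^2 = 1 - 44/(300) = 64/75.

64/75


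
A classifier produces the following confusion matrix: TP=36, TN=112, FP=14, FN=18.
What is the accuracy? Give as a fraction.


Accuracy = (TP + TN) / (TP + TN + FP + FN) = (36 + 112) / 180 = 37/45.

37/45


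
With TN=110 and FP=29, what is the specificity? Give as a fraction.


Specificity = TN / (TN + FP) = 110 / 139 = 110/139.

110/139


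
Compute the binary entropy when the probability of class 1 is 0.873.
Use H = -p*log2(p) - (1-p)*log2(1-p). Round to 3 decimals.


H = -0.873*log2(0.873) - 0.127*log2(0.127) = 0.549.

0.549


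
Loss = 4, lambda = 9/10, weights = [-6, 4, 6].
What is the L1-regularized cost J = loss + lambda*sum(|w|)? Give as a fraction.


L1 norm = sum(|w|) = 16. J = 4 + 9/10 * 16 = 92/5.

92/5


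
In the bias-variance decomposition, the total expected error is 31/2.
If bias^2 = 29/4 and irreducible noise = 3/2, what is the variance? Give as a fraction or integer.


Total error = bias^2 + variance + irreducible noise. So variance = 31/2 - 29/4 - 3/2 = 27/4.

27/4


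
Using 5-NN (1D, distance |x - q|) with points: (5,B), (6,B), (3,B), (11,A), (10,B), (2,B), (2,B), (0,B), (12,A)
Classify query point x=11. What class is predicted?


Distances: |5-11|=6, |6-11|=5, |3-11|=8, |11-11|=0, |10-11|=1, |2-11|=9, |2-11|=9, |0-11|=11, |12-11|=1. 5 nearest: (11,A), (12,A), (10,B), (6,B), (5,B). Counts: {'A': 2, 'B': 3}. Majority class: B.

B


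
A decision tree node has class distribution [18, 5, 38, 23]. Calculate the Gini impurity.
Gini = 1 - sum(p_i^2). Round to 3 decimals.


Total = 84. Proportions: 18/84, 5/84, 38/84, 23/84. sum(p_i^2) = 0.3291. Gini = 1 - 0.3291 = 0.6709, which rounds to 0.671.

0.671


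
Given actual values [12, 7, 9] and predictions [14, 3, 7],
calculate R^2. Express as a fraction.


Mean(y) = 28/3. SS_res = 24. SS_tot = 38/3. R^2 = 1 - 24/(38/3) = -17/19.

-17/19


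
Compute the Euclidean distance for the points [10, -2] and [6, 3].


d = sqrt(sum of squared differences). (10-6)^2=16, (-2-3)^2=25. Sum = 41.

sqrt(41)


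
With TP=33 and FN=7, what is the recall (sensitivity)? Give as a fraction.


Recall = TP / (TP + FN) = 33 / 40 = 33/40.

33/40


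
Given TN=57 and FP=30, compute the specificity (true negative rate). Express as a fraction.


Specificity = TN / (TN + FP) = 57 / 87 = 19/29.

19/29


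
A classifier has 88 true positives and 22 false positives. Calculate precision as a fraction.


Precision = TP / (TP + FP) = 88 / 110 = 4/5.

4/5


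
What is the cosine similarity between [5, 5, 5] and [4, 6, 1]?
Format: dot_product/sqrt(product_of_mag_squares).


dot = 55. |a|^2 = 75, |b|^2 = 53. cos = 55/sqrt(3975).

55/sqrt(3975)


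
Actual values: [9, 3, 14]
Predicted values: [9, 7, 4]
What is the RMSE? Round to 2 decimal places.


MSE = 38.6667. RMSE = sqrt(38.6667) = 6.22.

6.22


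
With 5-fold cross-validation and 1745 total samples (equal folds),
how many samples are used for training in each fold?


Each validation fold has 1745/5 = 349 samples. Training set = 1745 - 349 = 1396.

1396


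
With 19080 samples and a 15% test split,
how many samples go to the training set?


Test set = 19080 * 15% = 2862. Training set = 19080 - 2862 = 16218.

16218


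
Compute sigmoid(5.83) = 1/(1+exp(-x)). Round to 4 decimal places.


sigma(5.83) = 1/(1+e^(-5.83)) = 1/(1+0.002938) = 1/1.002938 = 0.9971.

0.9971


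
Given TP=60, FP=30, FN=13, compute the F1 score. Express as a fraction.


Precision = 60/90 = 2/3. Recall = 60/73 = 60/73. F1 = 2*P*R/(P+R) = 120/163.

120/163


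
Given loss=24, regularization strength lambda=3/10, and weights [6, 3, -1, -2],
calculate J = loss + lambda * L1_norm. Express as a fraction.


L1 norm = sum(|w|) = 12. J = 24 + 3/10 * 12 = 138/5.

138/5


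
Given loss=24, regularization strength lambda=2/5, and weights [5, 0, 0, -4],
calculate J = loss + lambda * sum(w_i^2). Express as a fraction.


L2 sq norm = sum(w^2) = 41. J = 24 + 2/5 * 41 = 202/5.

202/5


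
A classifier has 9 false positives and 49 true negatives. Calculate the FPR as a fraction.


FPR = FP / (FP + TN) = 9 / 58 = 9/58.

9/58


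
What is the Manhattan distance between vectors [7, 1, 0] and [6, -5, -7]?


d = sum of absolute differences: |7-6|=1 + |1--5|=6 + |0--7|=7 = 14.

14


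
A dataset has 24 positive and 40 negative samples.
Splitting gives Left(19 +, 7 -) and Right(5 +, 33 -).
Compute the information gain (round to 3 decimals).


H(parent) = 0.9544. H(left) = 0.8404, H(right) = 0.5618. Weighted = (26/64)*0.8404 + (38/64)*0.5618 = 0.6750. IG = 0.9544 - 0.6750 = 0.2794, which rounds to 0.279.

0.279


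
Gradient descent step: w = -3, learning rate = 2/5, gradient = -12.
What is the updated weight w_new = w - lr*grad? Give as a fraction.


w_new = -3 - 2/5 * -12 = -3 - -24/5 = 9/5.

9/5


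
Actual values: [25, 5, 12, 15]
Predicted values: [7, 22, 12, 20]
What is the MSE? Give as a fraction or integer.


MSE = (1/4) * ((25-7)^2=324 + (5-22)^2=289 + (12-12)^2=0 + (15-20)^2=25). Sum = 638. MSE = 319/2.

319/2


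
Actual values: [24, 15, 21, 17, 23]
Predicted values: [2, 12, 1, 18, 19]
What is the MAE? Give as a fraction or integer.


MAE = (1/5) * (|24-2|=22 + |15-12|=3 + |21-1|=20 + |17-18|=1 + |23-19|=4). Sum = 50. MAE = 10.

10


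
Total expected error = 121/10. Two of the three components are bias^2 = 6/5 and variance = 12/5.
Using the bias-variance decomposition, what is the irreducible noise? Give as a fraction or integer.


Total error = bias^2 + variance + irreducible noise. So irreducible noise = 121/10 - 6/5 - 12/5 = 17/2.

17/2


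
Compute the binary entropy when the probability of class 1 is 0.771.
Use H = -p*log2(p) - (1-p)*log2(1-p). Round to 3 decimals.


H = -0.771*log2(0.771) - 0.229*log2(0.229) = 0.776.

0.776


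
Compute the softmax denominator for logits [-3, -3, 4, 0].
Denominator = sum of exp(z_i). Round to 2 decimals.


Denom = e^-3=0.0498 + e^-3=0.0498 + e^4=54.5982 + e^0=1.0000. Sum = 55.6978, which rounds to 55.70.

55.70


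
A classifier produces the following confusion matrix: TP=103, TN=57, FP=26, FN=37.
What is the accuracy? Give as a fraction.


Accuracy = (TP + TN) / (TP + TN + FP + FN) = (103 + 57) / 223 = 160/223.

160/223


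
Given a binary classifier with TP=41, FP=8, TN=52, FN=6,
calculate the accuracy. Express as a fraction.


Accuracy = (TP + TN) / (TP + TN + FP + FN) = (41 + 52) / 107 = 93/107.

93/107


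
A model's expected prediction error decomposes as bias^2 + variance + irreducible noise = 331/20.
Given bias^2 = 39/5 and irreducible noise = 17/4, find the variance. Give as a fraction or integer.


Total error = bias^2 + variance + irreducible noise. So variance = 331/20 - 39/5 - 17/4 = 9/2.

9/2


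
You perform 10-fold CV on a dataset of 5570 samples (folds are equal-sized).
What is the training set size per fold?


Each validation fold has 5570/10 = 557 samples. Training set = 5570 - 557 = 5013.

5013


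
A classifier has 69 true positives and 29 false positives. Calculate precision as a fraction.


Precision = TP / (TP + FP) = 69 / 98 = 69/98.

69/98


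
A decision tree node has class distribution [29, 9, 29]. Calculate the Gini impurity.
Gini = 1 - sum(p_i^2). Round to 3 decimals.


Total = 67. Proportions: 29/67, 9/67, 29/67. sum(p_i^2) = 0.3927. Gini = 1 - 0.3927 = 0.6073, which rounds to 0.607.

0.607


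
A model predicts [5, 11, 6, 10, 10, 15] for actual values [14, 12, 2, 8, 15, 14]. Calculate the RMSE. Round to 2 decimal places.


MSE = 21.3333. RMSE = sqrt(21.3333) = 4.62.

4.62


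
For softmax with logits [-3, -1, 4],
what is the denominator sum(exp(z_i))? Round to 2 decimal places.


Denom = e^-3=0.0498 + e^-1=0.3679 + e^4=54.5982. Sum = 55.0159, which rounds to 55.02.

55.02


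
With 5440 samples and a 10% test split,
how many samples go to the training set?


Test set = 5440 * 10% = 544. Training set = 5440 - 544 = 4896.

4896


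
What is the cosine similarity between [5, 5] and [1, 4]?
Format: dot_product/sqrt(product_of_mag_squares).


dot = 25. |a|^2 = 50, |b|^2 = 17. cos = 25/sqrt(850).

25/sqrt(850)


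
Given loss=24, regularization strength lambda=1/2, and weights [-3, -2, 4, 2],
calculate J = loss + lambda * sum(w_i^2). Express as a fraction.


L2 sq norm = sum(w^2) = 33. J = 24 + 1/2 * 33 = 81/2.

81/2


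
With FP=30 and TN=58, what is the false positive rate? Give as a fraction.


FPR = FP / (FP + TN) = 30 / 88 = 15/44.

15/44


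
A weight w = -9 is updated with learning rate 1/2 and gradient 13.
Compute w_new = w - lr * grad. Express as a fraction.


w_new = -9 - 1/2 * 13 = -9 - 13/2 = -31/2.

-31/2


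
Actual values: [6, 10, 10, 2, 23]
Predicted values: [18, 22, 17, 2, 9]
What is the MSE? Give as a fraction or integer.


MSE = (1/5) * ((6-18)^2=144 + (10-22)^2=144 + (10-17)^2=49 + (2-2)^2=0 + (23-9)^2=196). Sum = 533. MSE = 533/5.

533/5


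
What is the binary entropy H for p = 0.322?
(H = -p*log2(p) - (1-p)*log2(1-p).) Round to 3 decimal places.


H = -0.322*log2(0.322) - 0.678*log2(0.678) = 0.907.

0.907


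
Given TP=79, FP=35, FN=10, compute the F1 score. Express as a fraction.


Precision = 79/114 = 79/114. Recall = 79/89 = 79/89. F1 = 2*P*R/(P+R) = 158/203.

158/203


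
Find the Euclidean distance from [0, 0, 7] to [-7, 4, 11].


d = sqrt(sum of squared differences). (0--7)^2=49, (0-4)^2=16, (7-11)^2=16. Sum = 81.

9


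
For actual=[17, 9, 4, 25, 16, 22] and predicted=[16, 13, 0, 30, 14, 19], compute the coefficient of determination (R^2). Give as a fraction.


Mean(y) = 31/2. SS_res = 71. SS_tot = 619/2. R^2 = 1 - 71/(619/2) = 477/619.

477/619


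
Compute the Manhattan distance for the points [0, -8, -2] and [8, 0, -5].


d = sum of absolute differences: |0-8|=8 + |-8-0|=8 + |-2--5|=3 = 19.

19


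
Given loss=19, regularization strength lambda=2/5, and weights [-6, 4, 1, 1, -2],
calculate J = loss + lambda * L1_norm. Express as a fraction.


L1 norm = sum(|w|) = 14. J = 19 + 2/5 * 14 = 123/5.

123/5


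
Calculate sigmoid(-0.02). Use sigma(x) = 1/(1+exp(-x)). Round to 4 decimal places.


sigma(-0.02) = 1/(1+e^(0.02)) = 1/(1+1.020201) = 1/2.020201 = 0.4950.

0.4950


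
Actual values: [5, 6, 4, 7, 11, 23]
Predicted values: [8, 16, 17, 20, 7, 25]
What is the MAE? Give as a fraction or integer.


MAE = (1/6) * (|5-8|=3 + |6-16|=10 + |4-17|=13 + |7-20|=13 + |11-7|=4 + |23-25|=2). Sum = 45. MAE = 15/2.

15/2


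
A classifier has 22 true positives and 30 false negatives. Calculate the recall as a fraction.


Recall = TP / (TP + FN) = 22 / 52 = 11/26.

11/26


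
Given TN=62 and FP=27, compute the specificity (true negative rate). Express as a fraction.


Specificity = TN / (TN + FP) = 62 / 89 = 62/89.

62/89


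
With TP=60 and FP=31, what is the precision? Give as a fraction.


Precision = TP / (TP + FP) = 60 / 91 = 60/91.

60/91


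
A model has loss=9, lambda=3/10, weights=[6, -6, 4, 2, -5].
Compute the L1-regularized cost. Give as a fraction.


L1 norm = sum(|w|) = 23. J = 9 + 3/10 * 23 = 159/10.

159/10


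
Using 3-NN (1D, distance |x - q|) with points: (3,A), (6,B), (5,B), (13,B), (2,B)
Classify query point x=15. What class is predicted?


Distances: |3-15|=12, |6-15|=9, |5-15|=10, |13-15|=2, |2-15|=13. 3 nearest: (13,B), (6,B), (5,B). Counts: {'B': 3}. Majority class: B.

B


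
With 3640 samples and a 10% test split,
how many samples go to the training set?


Test set = 3640 * 10% = 364. Training set = 3640 - 364 = 3276.

3276


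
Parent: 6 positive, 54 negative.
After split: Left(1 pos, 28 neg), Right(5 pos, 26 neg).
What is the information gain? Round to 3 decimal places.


H(parent) = 0.4690. H(left) = 0.2164, H(right) = 0.6374. Weighted = (29/60)*0.2164 + (31/60)*0.6374 = 0.4339. IG = 0.4690 - 0.4339 = 0.0351, which rounds to 0.035.

0.035


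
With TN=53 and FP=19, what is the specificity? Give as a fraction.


Specificity = TN / (TN + FP) = 53 / 72 = 53/72.

53/72


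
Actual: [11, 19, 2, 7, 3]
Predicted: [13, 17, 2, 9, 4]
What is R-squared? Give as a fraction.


Mean(y) = 42/5. SS_res = 13. SS_tot = 956/5. R^2 = 1 - 13/(956/5) = 891/956.

891/956


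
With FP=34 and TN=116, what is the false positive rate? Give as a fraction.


FPR = FP / (FP + TN) = 34 / 150 = 17/75.

17/75


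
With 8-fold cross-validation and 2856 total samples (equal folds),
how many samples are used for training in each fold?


Each validation fold has 2856/8 = 357 samples. Training set = 2856 - 357 = 2499.

2499


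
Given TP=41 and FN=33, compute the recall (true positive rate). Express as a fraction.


Recall = TP / (TP + FN) = 41 / 74 = 41/74.

41/74


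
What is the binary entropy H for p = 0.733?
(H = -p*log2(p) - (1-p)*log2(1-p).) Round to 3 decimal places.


H = -0.733*log2(0.733) - 0.267*log2(0.267) = 0.837.

0.837


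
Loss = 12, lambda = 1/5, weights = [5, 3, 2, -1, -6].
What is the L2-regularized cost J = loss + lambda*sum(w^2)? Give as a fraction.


L2 sq norm = sum(w^2) = 75. J = 12 + 1/5 * 75 = 27.

27


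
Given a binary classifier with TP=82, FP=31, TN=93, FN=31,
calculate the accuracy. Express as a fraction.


Accuracy = (TP + TN) / (TP + TN + FP + FN) = (82 + 93) / 237 = 175/237.

175/237


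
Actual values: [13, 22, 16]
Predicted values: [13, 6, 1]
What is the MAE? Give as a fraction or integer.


MAE = (1/3) * (|13-13|=0 + |22-6|=16 + |16-1|=15). Sum = 31. MAE = 31/3.

31/3


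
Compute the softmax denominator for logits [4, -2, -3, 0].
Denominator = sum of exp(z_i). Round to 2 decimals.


Denom = e^4=54.5982 + e^-2=0.1353 + e^-3=0.0498 + e^0=1.0000. Sum = 55.7833, which rounds to 55.78.

55.78


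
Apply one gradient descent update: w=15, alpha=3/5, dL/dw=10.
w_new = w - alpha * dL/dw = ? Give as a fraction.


w_new = 15 - 3/5 * 10 = 15 - 6 = 9.

9


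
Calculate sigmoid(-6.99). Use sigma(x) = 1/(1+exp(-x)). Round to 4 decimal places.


sigma(-6.99) = 1/(1+e^(6.99)) = 1/(1+1085.721476) = 1/1086.721476 = 0.0009.

0.0009


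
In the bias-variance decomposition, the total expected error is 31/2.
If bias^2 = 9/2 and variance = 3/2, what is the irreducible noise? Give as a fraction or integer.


Total error = bias^2 + variance + irreducible noise. So irreducible noise = 31/2 - 9/2 - 3/2 = 19/2.

19/2


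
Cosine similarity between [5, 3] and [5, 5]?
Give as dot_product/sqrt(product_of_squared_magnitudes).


dot = 40. |a|^2 = 34, |b|^2 = 50. cos = 40/sqrt(1700).

40/sqrt(1700)


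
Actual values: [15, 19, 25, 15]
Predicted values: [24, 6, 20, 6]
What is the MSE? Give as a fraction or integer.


MSE = (1/4) * ((15-24)^2=81 + (19-6)^2=169 + (25-20)^2=25 + (15-6)^2=81). Sum = 356. MSE = 89.

89


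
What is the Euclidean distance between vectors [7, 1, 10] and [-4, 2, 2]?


d = sqrt(sum of squared differences). (7--4)^2=121, (1-2)^2=1, (10-2)^2=64. Sum = 186.

sqrt(186)


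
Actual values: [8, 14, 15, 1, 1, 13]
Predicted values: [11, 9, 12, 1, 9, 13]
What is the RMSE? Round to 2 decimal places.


MSE = 17.8333. RMSE = sqrt(17.8333) = 4.22.

4.22


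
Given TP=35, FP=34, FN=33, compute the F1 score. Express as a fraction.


Precision = 35/69 = 35/69. Recall = 35/68 = 35/68. F1 = 2*P*R/(P+R) = 70/137.

70/137


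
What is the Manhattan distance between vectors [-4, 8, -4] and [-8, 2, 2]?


d = sum of absolute differences: |-4--8|=4 + |8-2|=6 + |-4-2|=6 = 16.

16


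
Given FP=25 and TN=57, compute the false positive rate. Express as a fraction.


FPR = FP / (FP + TN) = 25 / 82 = 25/82.

25/82


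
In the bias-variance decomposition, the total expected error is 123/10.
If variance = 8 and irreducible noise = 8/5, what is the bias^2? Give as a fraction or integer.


Total error = bias^2 + variance + irreducible noise. So bias^2 = 123/10 - 8 - 8/5 = 27/10.

27/10


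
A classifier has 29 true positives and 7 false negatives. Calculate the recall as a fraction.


Recall = TP / (TP + FN) = 29 / 36 = 29/36.

29/36


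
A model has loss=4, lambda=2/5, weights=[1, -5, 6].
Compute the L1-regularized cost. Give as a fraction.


L1 norm = sum(|w|) = 12. J = 4 + 2/5 * 12 = 44/5.

44/5


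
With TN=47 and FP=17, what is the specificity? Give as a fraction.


Specificity = TN / (TN + FP) = 47 / 64 = 47/64.

47/64


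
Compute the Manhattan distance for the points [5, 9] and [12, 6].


d = sum of absolute differences: |5-12|=7 + |9-6|=3 = 10.

10


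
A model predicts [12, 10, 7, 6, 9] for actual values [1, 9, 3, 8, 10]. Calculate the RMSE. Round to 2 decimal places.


MSE = 28.6000. RMSE = sqrt(28.6000) = 5.35.

5.35


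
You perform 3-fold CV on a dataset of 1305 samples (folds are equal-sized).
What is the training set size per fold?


Each validation fold has 1305/3 = 435 samples. Training set = 1305 - 435 = 870.

870


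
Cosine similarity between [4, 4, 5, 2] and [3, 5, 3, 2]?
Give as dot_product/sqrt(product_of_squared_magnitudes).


dot = 51. |a|^2 = 61, |b|^2 = 47. cos = 51/sqrt(2867).

51/sqrt(2867)


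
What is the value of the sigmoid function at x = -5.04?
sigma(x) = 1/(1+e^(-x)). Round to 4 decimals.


sigma(-5.04) = 1/(1+e^(5.04)) = 1/(1+154.470015) = 1/155.470015 = 0.0064.

0.0064


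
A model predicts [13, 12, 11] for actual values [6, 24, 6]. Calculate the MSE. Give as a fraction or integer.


MSE = (1/3) * ((6-13)^2=49 + (24-12)^2=144 + (6-11)^2=25). Sum = 218. MSE = 218/3.

218/3


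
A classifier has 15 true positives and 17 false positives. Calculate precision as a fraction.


Precision = TP / (TP + FP) = 15 / 32 = 15/32.

15/32


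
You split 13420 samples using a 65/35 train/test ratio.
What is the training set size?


Test set = 13420 * 35% = 4697. Training set = 13420 - 4697 = 8723.

8723


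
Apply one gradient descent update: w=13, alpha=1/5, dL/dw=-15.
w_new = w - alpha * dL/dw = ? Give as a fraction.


w_new = 13 - 1/5 * -15 = 13 - -3 = 16.

16


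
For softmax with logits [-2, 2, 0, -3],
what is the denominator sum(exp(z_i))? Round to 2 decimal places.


Denom = e^-2=0.1353 + e^2=7.3891 + e^0=1.0000 + e^-3=0.0498. Sum = 8.5742, which rounds to 8.57.

8.57


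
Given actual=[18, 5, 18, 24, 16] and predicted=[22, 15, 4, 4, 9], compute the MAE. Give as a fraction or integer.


MAE = (1/5) * (|18-22|=4 + |5-15|=10 + |18-4|=14 + |24-4|=20 + |16-9|=7). Sum = 55. MAE = 11.

11


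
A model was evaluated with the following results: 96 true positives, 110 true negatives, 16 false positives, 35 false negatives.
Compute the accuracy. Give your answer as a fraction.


Accuracy = (TP + TN) / (TP + TN + FP + FN) = (96 + 110) / 257 = 206/257.

206/257


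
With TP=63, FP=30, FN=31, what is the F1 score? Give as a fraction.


Precision = 63/93 = 21/31. Recall = 63/94 = 63/94. F1 = 2*P*R/(P+R) = 126/187.

126/187


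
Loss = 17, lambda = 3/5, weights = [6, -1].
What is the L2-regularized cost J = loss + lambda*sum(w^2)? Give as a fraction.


L2 sq norm = sum(w^2) = 37. J = 17 + 3/5 * 37 = 196/5.

196/5


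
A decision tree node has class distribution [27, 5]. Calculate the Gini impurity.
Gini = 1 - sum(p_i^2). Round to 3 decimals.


Total = 32. Proportions: 27/32, 5/32. sum(p_i^2) = 0.7363. Gini = 1 - 0.7363 = 0.2637, which rounds to 0.264.

0.264


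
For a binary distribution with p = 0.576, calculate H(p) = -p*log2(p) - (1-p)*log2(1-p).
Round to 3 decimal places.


H = -0.576*log2(0.576) - 0.424*log2(0.424) = 0.983.

0.983


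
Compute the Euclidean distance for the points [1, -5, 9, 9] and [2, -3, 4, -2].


d = sqrt(sum of squared differences). (1-2)^2=1, (-5--3)^2=4, (9-4)^2=25, (9--2)^2=121. Sum = 151.

sqrt(151)


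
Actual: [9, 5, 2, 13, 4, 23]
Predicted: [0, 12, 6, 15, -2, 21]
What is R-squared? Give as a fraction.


Mean(y) = 28/3. SS_res = 190. SS_tot = 904/3. R^2 = 1 - 190/(904/3) = 167/452.

167/452


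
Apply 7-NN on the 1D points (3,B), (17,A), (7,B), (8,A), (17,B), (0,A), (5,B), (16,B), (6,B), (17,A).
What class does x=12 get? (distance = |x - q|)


Distances: |3-12|=9, |17-12|=5, |7-12|=5, |8-12|=4, |17-12|=5, |0-12|=12, |5-12|=7, |16-12|=4, |6-12|=6, |17-12|=5. 7 nearest: (8,A), (16,B), (17,A), (17,A), (7,B), (17,B), (6,B). Counts: {'A': 3, 'B': 4}. Majority class: B.

B


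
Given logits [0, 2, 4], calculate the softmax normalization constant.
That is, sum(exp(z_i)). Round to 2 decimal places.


Denom = e^0=1.0000 + e^2=7.3891 + e^4=54.5982. Sum = 62.9873, which rounds to 62.99.

62.99


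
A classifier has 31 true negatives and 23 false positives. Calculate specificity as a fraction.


Specificity = TN / (TN + FP) = 31 / 54 = 31/54.

31/54


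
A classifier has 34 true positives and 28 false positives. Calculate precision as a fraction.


Precision = TP / (TP + FP) = 34 / 62 = 17/31.

17/31
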